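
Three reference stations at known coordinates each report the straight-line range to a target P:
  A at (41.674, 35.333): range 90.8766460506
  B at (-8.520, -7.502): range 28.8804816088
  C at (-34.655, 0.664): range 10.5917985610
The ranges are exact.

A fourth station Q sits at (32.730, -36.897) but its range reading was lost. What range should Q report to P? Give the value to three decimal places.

75.191

eq1: (x − 41.674)² + (y − 35.333)² = 90.8766460506²
eq2: (x + 8.520)² + (y + 7.502)² = 28.8804816088²
eq3: (x + 34.655)² + (y − 0.664)² = 10.5917985610²
eq2−eq1, eq2−eq3 (x²,y² cancel):
  100.388·x + 85.670·y = -4568.209818
  -52.270·x + 16.332·y = 1794.435538
det = 100.388·16.332 − 85.670·-52.270 = 6117.507716
x = (-4568.209818·16.332 − 85.670·1794.435538) / 6117.507716 = -37.325216
y = (100.388·1794.435538 − -4568.209818·-52.270) / 6117.507716 = -9.585690
|P − Q| = √((-37.325216 − 32.730)² + (-9.585690 − -36.897)²) = 75.190697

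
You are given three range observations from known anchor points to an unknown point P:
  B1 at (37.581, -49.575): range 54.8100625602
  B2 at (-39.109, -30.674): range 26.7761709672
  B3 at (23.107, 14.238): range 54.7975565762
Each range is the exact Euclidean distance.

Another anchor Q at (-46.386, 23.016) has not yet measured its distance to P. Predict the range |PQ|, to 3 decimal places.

60.712

eq1: (x − 37.581)² + (y + 49.575)² = 54.8100625602²
eq2: (x + 39.109)² + (y + 30.674)² = 26.7761709672²
eq3: (x − 23.107)² + (y − 14.238)² = 54.7975565762²
eq2−eq3, eq2−eq1 (x²,y² cancel):
  124.432·x + 89.824·y = -4019.562939
  153.380·x − 37.802·y = -887.575597
det = 124.432·-37.802 − 89.824·153.380 = -18480.983584
x = (-4019.562939·-37.802 − 89.824·-887.575597) / -18480.983584 = -12.535756
y = (124.432·-887.575597 − -4019.562939·153.380) / -18480.983584 = -27.383703
|P − Q| = √((-12.535756 − -46.386)² + (-27.383703 − 23.016)²) = 60.712182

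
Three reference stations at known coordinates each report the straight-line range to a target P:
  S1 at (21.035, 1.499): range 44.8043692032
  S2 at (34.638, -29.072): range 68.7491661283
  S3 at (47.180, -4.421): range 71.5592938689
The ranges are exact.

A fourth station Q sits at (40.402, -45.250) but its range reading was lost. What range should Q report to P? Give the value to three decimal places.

82.985

eq1: (x − 21.035)² + (y − 1.499)² = 44.8043692032²
eq2: (x − 34.638)² + (y + 29.072)² = 68.7491661283²
eq3: (x − 47.180)² + (y + 4.421)² = 71.5592938689²
eq3−eq1, eq3−eq2 (x²,y² cancel):
  -52.290·x + 11.840·y = 1312.521624
  -25.084·x − 49.302·y = 193.759283
det = -52.290·-49.302 − 11.840·-25.084 = 2874.996140
x = (1312.521624·-49.302 − 11.840·193.759283) / 2874.996140 = -23.305788
y = (-52.290·193.759283 − 1312.521624·-25.084) / 2874.996140 = 7.927530
|P − Q| = √((-23.305788 − 40.402)² + (7.927530 − -45.250)²) = 82.985131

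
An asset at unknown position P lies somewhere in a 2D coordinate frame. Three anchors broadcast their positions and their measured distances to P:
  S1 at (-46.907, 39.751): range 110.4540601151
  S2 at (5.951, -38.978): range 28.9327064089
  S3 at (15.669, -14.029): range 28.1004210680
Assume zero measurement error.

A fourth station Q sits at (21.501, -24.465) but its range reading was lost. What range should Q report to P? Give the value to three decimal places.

16.679

eq1: (x + 46.907)² + (y − 39.751)² = 110.4540601151²
eq2: (x − 5.951)² + (y + 38.978)² = 28.9327064089²
eq3: (x − 15.669)² + (y + 14.029)² = 28.1004210680²
eq1−eq3, eq1−eq2 (x²,y² cancel):
  125.152·x − 107.560·y = 8072.387484
  105.716·x − 157.458·y = 9137.288131
det = 125.152·-157.458 − -107.560·105.716 = -8335.370656
x = (8072.387484·-157.458 − -107.560·9137.288131) / -8335.370656 = 34.582179
y = (125.152·9137.288131 − 8072.387484·105.716) / -8335.370656 = -34.811814
|P − Q| = √((34.582179 − 21.501)² + (-34.811814 − -24.465)²) = 16.678543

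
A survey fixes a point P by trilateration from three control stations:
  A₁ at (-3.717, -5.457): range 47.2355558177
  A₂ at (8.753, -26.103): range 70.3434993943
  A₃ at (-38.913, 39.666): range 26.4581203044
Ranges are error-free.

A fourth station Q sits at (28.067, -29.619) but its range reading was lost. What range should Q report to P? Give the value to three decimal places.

eq1: (x + 3.717)² + (y + 5.457)² = 47.2355558177²
eq2: (x − 8.753)² + (y + 26.103)² = 70.3434993943²
eq3: (x + 38.913)² + (y − 39.666)² = 26.4581203044²
eq2−eq3, eq2−eq1 (x²,y² cancel):
  -95.332·x + 131.538·y = 6577.807284
  -24.940·x + 41.292·y = 2002.623494
det = -95.332·41.292 − 131.538·-24.940 = -655.891224
x = (6577.807284·41.292 − 131.538·2002.623494) / -655.891224 = -12.486414
y = (-95.332·2002.623494 − 6577.807284·-24.940) / -655.891224 = 40.957385
|P − Q| = √((-12.486414 − 28.067)² + (40.957385 − -29.619)²) = 81.397822

81.398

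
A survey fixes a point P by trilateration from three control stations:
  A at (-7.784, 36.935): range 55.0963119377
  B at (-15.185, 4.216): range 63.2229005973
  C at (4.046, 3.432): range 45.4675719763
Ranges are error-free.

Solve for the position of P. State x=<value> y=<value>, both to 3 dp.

eq1: (x + 7.784)² + (y − 36.935)² = 55.0963119377²
eq2: (x + 15.185)² + (y − 4.216)² = 63.2229005973²
eq3: (x − 4.046)² + (y − 3.432)² = 45.4675719763²
eq3−eq1, eq3−eq2 (x²,y² cancel):
  -23.660·x + 67.006·y = 428.332653
  -38.462·x + 1.568·y = -1709.624918
det = -23.660·1.568 − 67.006·-38.462 = 2540.085892
x = (428.332653·1.568 − 67.006·-1709.624918) / 2540.085892 = 45.363329
y = (-23.660·-1709.624918 − 428.332653·-38.462) / 2540.085892 = 22.410367

x=45.363 y=22.410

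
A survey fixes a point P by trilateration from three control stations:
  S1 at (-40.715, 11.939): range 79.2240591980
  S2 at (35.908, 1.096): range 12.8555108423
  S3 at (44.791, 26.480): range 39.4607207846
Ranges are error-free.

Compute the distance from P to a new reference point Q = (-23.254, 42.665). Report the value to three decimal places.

eq1: (x + 40.715)² + (y − 11.939)² = 79.2240591980²
eq2: (x − 35.908)² + (y − 1.096)² = 12.8555108423²
eq3: (x − 44.791)² + (y − 26.480)² = 39.4607207846²
eq2−eq3, eq2−eq1 (x²,y² cancel):
  17.766·x + 50.768·y = 24.954075
  -153.246·x + 21.686·y = -5601.522131
det = 17.766·21.686 − 50.768·-153.246 = 8165.266404
x = (24.954075·21.686 − 50.768·-5601.522131) / 8165.266404 = 34.894052
y = (17.766·-5601.522131 − 24.954075·-153.246) / 8165.266404 = -11.719462
|P − Q| = √((34.894052 − -23.254)² + (-11.719462 − 42.665)²) = 79.616994

79.617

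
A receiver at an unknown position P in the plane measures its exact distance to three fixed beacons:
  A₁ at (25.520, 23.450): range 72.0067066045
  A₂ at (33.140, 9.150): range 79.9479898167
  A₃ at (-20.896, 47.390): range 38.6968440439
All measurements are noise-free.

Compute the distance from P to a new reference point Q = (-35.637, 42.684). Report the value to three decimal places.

eq1: (x − 25.520)² + (y − 23.450)² = 72.0067066045²
eq2: (x − 33.140)² + (y − 9.150)² = 79.9479898167²
eq3: (x + 20.896)² + (y − 47.390)² = 38.6968440439²
eq2−eq3, eq2−eq1 (x²,y² cancel):
  -108.072·x + 76.480·y = 6394.708153
  -15.240·x + 28.600·y = 1225.906080
det = -108.072·28.600 − 76.480·-15.240 = -1925.304000
x = (6394.708153·28.600 − 76.480·1225.906080) / -1925.304000 = -46.294692
y = (-108.072·1225.906080 − 6394.708153·-15.240) / -1925.304000 = 18.194929
|P − Q| = √((-46.294692 − -35.637)² + (18.194929 − 42.684)²) = 26.707696

26.708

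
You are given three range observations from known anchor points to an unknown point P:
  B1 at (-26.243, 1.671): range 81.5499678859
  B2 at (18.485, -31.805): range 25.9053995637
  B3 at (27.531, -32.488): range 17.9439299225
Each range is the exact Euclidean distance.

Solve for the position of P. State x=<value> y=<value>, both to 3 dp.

x=41.421 y=-43.849

eq1: (x + 26.243)² + (y − 1.671)² = 81.5499678859²
eq2: (x − 18.485)² + (y + 31.805)² = 25.9053995637²
eq3: (x − 27.531)² + (y + 32.488)² = 17.9439299225²
eq1−eq2, eq1−eq3 (x²,y² cancel):
  89.456·x − 66.952·y = 6641.073496
  107.548·x − 68.318·y = 7450.351456
det = 89.456·-68.318 − -66.952·107.548 = 1089.098688
x = (6641.073496·-68.318 − -66.952·7450.351456) / 1089.098688 = 41.420555
y = (89.456·7450.351456 − 6641.073496·107.548) / 1089.098688 = -43.848673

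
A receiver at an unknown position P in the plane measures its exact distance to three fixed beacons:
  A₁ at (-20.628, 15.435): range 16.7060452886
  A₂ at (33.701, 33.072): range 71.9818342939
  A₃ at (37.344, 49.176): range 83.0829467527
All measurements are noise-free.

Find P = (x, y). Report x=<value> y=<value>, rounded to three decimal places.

x=-31.639 y=2.871

eq1: (x + 20.628)² + (y − 15.435)² = 16.7060452886²
eq2: (x − 33.701)² + (y − 33.072)² = 71.9818342939²
eq3: (x − 37.344)² + (y − 49.176)² = 83.0829467527²
eq1−eq3, eq1−eq2 (x²,y² cancel):
  115.944·x + 67.482·y = -3474.584389
  108.658·x + 35.274·y = -3336.531543
det = 115.944·35.274 − 67.482·108.658 = -3242.650500
x = (-3474.584389·35.274 − 67.482·-3336.531543) / -3242.650500 = -31.638726
y = (115.944·-3336.531543 − -3474.584389·108.658) / -3242.650500 = 2.870930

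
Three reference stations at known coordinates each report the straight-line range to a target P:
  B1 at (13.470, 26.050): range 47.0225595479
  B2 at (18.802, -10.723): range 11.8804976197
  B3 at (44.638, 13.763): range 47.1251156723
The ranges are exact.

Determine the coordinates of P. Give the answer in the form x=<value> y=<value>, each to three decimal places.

eq1: (x − 13.470)² + (y − 26.050)² = 47.0225595479²
eq2: (x − 18.802)² + (y + 10.723)² = 11.8804976197²
eq3: (x − 44.638)² + (y − 13.763)² = 47.1251156723²
eq3−eq2, eq3−eq1 (x²,y² cancel):
  -51.672·x − 48.972·y = 366.157023
  -62.336·x + 24.574·y = -1312.272392
det = -51.672·24.574 − -48.972·-62.336 = -4322.506320
x = (366.157023·24.574 − -48.972·-1312.272392) / -4322.506320 = 12.785791
y = (-51.672·-1312.272392 − 366.157023·-62.336) / -4322.506320 = -20.967581

x=12.786 y=-20.968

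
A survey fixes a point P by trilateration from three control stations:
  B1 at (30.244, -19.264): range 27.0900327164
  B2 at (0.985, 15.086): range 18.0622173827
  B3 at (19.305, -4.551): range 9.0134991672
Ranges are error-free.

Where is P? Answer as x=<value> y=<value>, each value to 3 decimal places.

eq1: (x − 30.244)² + (y + 19.264)² = 27.0900327164²
eq2: (x − 0.985)² + (y − 15.086)² = 18.0622173827²
eq3: (x − 19.305)² + (y + 4.551)² = 9.0134991672²
eq3−eq1, eq3−eq2 (x²,y² cancel):
  21.878·x − 29.426·y = 239.779901
  -36.640·x + 39.274·y = -409.837535
det = 21.878·39.274 − -29.426·-36.640 = -218.932068
x = (239.779901·39.274 − -29.426·-409.837535) / -218.932068 = 12.071157
y = (21.878·-409.837535 − 239.779901·-36.640) / -218.932068 = 0.826238

x=12.071 y=0.826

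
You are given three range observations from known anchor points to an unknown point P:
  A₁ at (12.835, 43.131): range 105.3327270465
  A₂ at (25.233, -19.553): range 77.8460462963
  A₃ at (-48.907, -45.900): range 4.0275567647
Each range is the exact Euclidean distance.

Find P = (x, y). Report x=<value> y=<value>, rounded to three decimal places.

x=-49.338 y=-41.896

eq1: (x − 12.835)² + (y − 43.131)² = 105.3327270465²
eq2: (x − 25.233)² + (y + 19.553)² = 77.8460462963²
eq3: (x + 48.907)² + (y + 45.900)² = 4.0275567647²
eq3−eq2, eq3−eq1 (x²,y² cancel):
  148.280·x + 52.694·y = -9523.466261
  123.484·x + 178.062·y = -13552.446437
det = 148.280·178.062 − 52.694·123.484 = 19896.167464
x = (-9523.466261·178.062 − 52.694·-13552.446437) / 19896.167464 = -49.337886
y = (148.280·-13552.446437 − -9523.466261·123.484) / 19896.167464 = -41.895559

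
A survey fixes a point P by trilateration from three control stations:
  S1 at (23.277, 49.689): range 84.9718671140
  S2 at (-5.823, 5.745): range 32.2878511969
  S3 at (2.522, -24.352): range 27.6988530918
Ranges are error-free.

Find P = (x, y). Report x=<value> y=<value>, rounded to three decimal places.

x=-24.882 y=-20.318

eq1: (x − 23.277)² + (y − 49.689)² = 84.9718671140²
eq2: (x + 5.823)² + (y − 5.745)² = 32.2878511969²
eq3: (x − 2.522)² + (y + 24.352)² = 27.6988530918²
eq2−eq1, eq2−eq3 (x²,y² cancel):
  58.200·x + 87.888·y = -3233.809770
  16.690·x − 60.194·y = 807.746906
det = 58.200·-60.194 − 87.888·16.690 = -4970.141520
x = (-3233.809770·-60.194 − 87.888·807.746906) / -4970.141520 = -24.881522
y = (58.200·807.746906 − -3233.809770·16.690) / -4970.141520 = -20.317964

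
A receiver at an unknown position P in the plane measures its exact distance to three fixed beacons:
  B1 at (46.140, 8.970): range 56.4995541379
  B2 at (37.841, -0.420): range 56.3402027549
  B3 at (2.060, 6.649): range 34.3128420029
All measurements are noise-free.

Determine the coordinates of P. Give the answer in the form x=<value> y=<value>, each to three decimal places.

eq1: (x − 46.140)² + (y − 8.970)² = 56.4995541379²
eq2: (x − 37.841)² + (y + 0.420)² = 56.3402027549²
eq3: (x − 2.060)² + (y − 6.649)² = 34.3128420029²
eq2−eq3, eq2−eq1 (x²,y² cancel):
  -71.562·x + 14.138·y = 613.182440
  16.598·x + 18.780·y = 759.261648
det = -71.562·18.780 − 14.138·16.598 = -1578.596884
x = (613.182440·18.780 − 14.138·759.261648) / -1578.596884 = -0.494822
y = (-71.562·759.261648 − 613.182440·16.598) / -1578.596884 = 40.866598

x=-0.495 y=40.867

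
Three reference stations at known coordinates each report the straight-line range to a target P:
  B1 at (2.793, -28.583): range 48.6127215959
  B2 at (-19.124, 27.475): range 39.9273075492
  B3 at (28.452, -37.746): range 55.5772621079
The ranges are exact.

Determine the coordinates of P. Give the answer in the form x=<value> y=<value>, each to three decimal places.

x=19.430 y=17.094

eq1: (x − 2.793)² + (y + 28.583)² = 48.6127215959²
eq2: (x + 19.124)² + (y − 27.475)² = 39.9273075492²
eq3: (x − 28.452)² + (y + 37.746)² = 55.5772621079²
eq2−eq3, eq2−eq1 (x²,y² cancel):
  95.152·x − 130.442·y = -380.968356
  43.834·x − 112.116·y = -1064.821076
det = 95.152·-112.116 − -130.442·43.834 = -4950.267004
x = (-380.968356·-112.116 − -130.442·-1064.821076) / -4950.267004 = 19.430213
y = (95.152·-1064.821076 − -380.968356·43.834) / -4950.267004 = 17.094126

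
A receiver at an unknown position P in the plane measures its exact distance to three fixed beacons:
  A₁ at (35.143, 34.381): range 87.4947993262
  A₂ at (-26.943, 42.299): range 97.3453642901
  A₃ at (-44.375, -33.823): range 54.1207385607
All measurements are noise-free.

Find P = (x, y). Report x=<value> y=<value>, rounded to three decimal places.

x=7.665 y=-48.687

eq1: (x − 35.143)² + (y − 34.381)² = 87.4947993262²
eq2: (x + 26.943)² + (y − 42.299)² = 97.3453642901²
eq3: (x + 44.375)² + (y + 33.823)² = 54.1207385607²
eq3−eq2, eq3−eq1 (x²,y² cancel):
  34.864·x + 152.244·y = -7145.070910
  159.036·x + 136.408·y = -5422.337911
det = 34.864·136.408 − 152.244·159.036 = -19456.548272
x = (-7145.070910·136.408 − 152.244·-5422.337911) / -19456.548272 = 7.664588
y = (34.864·-5422.337911 − -7145.070910·159.036) / -19456.548272 = -48.686905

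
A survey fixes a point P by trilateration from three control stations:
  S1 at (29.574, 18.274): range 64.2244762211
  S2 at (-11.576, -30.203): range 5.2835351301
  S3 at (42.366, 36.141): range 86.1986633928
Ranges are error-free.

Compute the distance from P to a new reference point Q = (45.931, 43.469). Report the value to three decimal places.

eq1: (x − 29.574)² + (y − 18.274)² = 64.2244762211²
eq2: (x + 11.576)² + (y + 30.203)² = 5.2835351301²
eq3: (x − 42.366)² + (y − 36.141)² = 86.1986633928²
eq3−eq1, eq3−eq2 (x²,y² cancel):
  -25.584·x − 35.734·y = 1412.936940
  -107.884·x − 132.688·y = 5347.468975
det = -25.584·-132.688 − -35.734·-107.884 = -460.437064
x = (1412.936940·-132.688 − -35.734·5347.468975) / -460.437064 = -7.833165
y = (-25.584·5347.468975 − 1412.936940·-107.884) / -460.437064 = -33.932200
|P − Q| = √((-7.833165 − 45.931)² + (-33.932200 − 43.469)²) = 94.241876

94.242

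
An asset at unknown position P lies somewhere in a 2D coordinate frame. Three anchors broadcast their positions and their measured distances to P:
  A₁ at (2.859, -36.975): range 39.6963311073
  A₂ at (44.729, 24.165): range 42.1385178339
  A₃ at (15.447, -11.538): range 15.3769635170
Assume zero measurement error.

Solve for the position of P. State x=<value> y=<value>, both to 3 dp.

eq1: (x − 2.859)² + (y + 36.975)² = 39.6963311073²
eq2: (x − 44.729)² + (y − 24.165)² = 42.1385178339²
eq3: (x − 15.447)² + (y + 11.538)² = 15.3769635170²
eq2−eq3, eq2−eq1 (x²,y² cancel):
  -58.564·x − 71.406·y = -673.691735
  -83.740·x − 122.280·y = -1009.450178
det = -58.564·-122.280 − -71.406·-83.740 = 1181.667480
x = (-673.691735·-122.280 − -71.406·-1009.450178) / 1181.667480 = 8.714995
y = (-58.564·-1009.450178 − -673.691735·-83.740) / 1181.667480 = 2.287018

x=8.715 y=2.287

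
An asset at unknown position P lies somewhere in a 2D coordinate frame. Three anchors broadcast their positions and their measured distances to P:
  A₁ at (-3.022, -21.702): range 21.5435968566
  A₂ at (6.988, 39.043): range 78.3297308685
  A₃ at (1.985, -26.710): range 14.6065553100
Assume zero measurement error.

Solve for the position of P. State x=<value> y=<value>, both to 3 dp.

x=9.480 y=-39.247

eq1: (x + 3.022)² + (y + 21.702)² = 21.5435968566²
eq2: (x − 6.988)² + (y − 39.043)² = 78.3297308685²
eq3: (x − 1.985)² + (y + 26.710)² = 14.6065553100²
eq1−eq3, eq1−eq2 (x²,y² cancel):
  10.014·x − 10.016·y = 488.030144
  20.020·x + 121.490·y = -4578.341467
det = 10.014·121.490 − -10.016·20.020 = 1417.121180
x = (488.030144·121.490 − -10.016·-4578.341467) / 1417.121180 = 9.479863
y = (10.014·-4578.341467 − 488.030144·20.020) / 1417.121180 = -39.247085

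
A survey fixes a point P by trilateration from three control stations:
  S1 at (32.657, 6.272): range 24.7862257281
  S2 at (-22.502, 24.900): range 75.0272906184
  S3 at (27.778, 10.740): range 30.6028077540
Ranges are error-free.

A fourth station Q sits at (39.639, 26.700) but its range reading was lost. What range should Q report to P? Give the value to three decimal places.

44.301

eq1: (x − 32.657)² + (y − 6.272)² = 24.7862257281²
eq2: (x + 22.502)² + (y − 24.900)² = 75.0272906184²
eq3: (x − 27.778)² + (y − 10.740)² = 30.6028077540²
eq3−eq2, eq3−eq1 (x²,y² cancel):
  -100.560·x + 28.320·y = -4453.177375
  9.758·x − 8.936·y = 541.027606
det = -100.560·-8.936 − 28.320·9.758 = 622.257600
x = (-4453.177375·-8.936 − 28.320·541.027606) / 622.257600 = 39.327268
y = (-100.560·541.027606 − -4453.177375·9.758) / 622.257600 = -17.599835
|P − Q| = √((39.327268 − 39.639)² + (-17.599835 − 26.700)²) = 44.300932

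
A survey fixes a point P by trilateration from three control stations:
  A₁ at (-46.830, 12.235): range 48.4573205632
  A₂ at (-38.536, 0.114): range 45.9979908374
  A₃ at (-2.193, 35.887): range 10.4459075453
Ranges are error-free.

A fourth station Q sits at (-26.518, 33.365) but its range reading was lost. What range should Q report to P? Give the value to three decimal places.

eq1: (x + 46.830)² + (y − 12.235)² = 48.4573205632²
eq2: (x + 38.536)² + (y − 0.114)² = 45.9979908374²
eq3: (x + 2.193)² + (y − 35.887)² = 10.4459075453²
eq1−eq2, eq1−eq3 (x²,y² cancel):
  16.588·x − 24.242·y = -625.411078
  89.274·x + 47.304·y = 1188.936825
det = 16.588·47.304 − -24.242·89.274 = 2948.859060
x = (-625.411078·47.304 − -24.242·1188.936825) / 2948.859060 = -0.258486
y = (16.588·1188.936825 − -625.411078·89.274) / 2948.859060 = 25.621785
|P − Q| = √((-0.258486 − -26.518)² + (25.621785 − 33.365)²) = 27.377353

27.377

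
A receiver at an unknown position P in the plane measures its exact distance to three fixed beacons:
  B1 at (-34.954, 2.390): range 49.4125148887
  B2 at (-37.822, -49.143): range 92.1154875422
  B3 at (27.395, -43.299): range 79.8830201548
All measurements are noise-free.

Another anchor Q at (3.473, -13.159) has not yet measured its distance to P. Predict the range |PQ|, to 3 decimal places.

eq1: (x + 34.954)² + (y − 2.390)² = 49.4125148887²
eq2: (x + 37.822)² + (y + 49.143)² = 92.1154875422²
eq3: (x − 27.395)² + (y + 43.299)² = 79.8830201548²
eq3−eq1, eq3−eq2 (x²,y² cancel):
  -124.698·x + 91.378·y = 2541.905071
  -130.434·x − 11.688·y = -883.717429
det = -124.698·-11.688 − 91.378·-130.434 = 13376.268276
x = (2541.905071·-11.688 − 91.378·-883.717429) / 13376.268276 = 3.815903
y = (-124.698·-883.717429 − 2541.905071·-130.434) / 13376.268276 = 33.024804
|P − Q| = √((3.815903 − 3.473)² + (33.024804 − -13.159)²) = 46.185077

46.185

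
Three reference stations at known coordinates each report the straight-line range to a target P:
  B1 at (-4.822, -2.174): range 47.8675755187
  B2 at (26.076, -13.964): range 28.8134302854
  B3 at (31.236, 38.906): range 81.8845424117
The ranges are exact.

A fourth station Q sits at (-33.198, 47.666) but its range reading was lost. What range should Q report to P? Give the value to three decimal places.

eq1: (x + 4.822)² + (y + 2.174)² = 47.8675755187²
eq2: (x − 26.076)² + (y + 13.964)² = 28.8134302854²
eq3: (x − 31.236)² + (y − 38.906)² = 81.8845424117²
eq2−eq1, eq2−eq3 (x²,y² cancel):
  -61.796·x + 23.580·y = -2308.064133
  10.320·x + 105.740·y = -4260.451061
det = -61.796·105.740 − 23.580·10.320 = -6777.654640
x = (-2308.064133·105.740 − 23.580·-4260.451061) / -6777.654640 = 21.186277
y = (-61.796·-4260.451061 − -2308.064133·10.320) / -6777.654640 = -42.359499
|P − Q| = √((21.186277 − -33.198)² + (-42.359499 − 47.666)²) = 105.177184

105.177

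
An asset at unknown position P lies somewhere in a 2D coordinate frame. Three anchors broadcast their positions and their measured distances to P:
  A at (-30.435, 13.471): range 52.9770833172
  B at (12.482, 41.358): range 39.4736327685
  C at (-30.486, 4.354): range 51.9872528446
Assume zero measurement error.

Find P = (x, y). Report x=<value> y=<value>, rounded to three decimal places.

eq1: (x + 30.435)² + (y − 13.471)² = 52.9770833172²
eq2: (x − 12.482)² + (y − 41.358)² = 39.4736327685²
eq3: (x + 30.486)² + (y − 4.354)² = 51.9872528446²
eq3−eq1, eq3−eq2 (x²,y² cancel):
  0.102·x + 18.234·y = 55.506656
  85.936·x + 74.008·y = 2062.437750
det = 0.102·74.008 − 18.234·85.936 = -1559.408208
x = (55.506656·74.008 − 18.234·2062.437750) / -1559.408208 = 21.481581
y = (0.102·2062.437750 − 55.506656·85.936) / -1559.408208 = 2.923963

x=21.482 y=2.924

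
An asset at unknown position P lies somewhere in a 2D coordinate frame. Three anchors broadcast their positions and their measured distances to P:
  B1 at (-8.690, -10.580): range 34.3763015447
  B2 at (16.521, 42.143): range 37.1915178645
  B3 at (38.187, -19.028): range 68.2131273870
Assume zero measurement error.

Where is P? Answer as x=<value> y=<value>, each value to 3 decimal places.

eq1: (x + 8.690)² + (y + 10.580)² = 34.3763015447²
eq2: (x − 16.521)² + (y − 42.143)² = 37.1915178645²
eq3: (x − 38.187)² + (y + 19.028)² = 68.2131273870²
eq3−eq1, eq3−eq2 (x²,y² cancel):
  -93.754·x + 16.896·y = 1838.441387
  -43.332·x + 122.342·y = 3498.485884
det = -93.754·122.342 − 16.896·-43.332 = -10737.914396
x = (1838.441387·122.342 − 16.896·3498.485884) / -10737.914396 = -15.441376
y = (-93.754·3498.485884 − 1838.441387·-43.332) / -10737.914396 = 23.126810

x=-15.441 y=23.127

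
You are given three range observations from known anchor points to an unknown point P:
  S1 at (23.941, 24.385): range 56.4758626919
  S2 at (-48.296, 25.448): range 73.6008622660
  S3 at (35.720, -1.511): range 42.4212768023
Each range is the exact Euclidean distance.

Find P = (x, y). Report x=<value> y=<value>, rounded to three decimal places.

eq1: (x − 23.941)² + (y − 24.385)² = 56.4758626919²
eq2: (x + 48.296)² + (y − 25.448)² = 73.6008622660²
eq3: (x − 35.720)² + (y + 1.511)² = 42.4212768023²
eq2−eq3, eq2−eq1 (x²,y² cancel):
  168.032·x − 53.918·y = 1915.619402
  144.474·x − 2.126·y = 415.259246
det = 168.032·-2.126 − -53.918·144.474 = 7432.513100
x = (1915.619402·-2.126 − -53.918·415.259246) / 7432.513100 = 2.464488
y = (168.032·415.259246 − 1915.619402·144.474) / 7432.513100 = -27.847964

x=2.464 y=-27.848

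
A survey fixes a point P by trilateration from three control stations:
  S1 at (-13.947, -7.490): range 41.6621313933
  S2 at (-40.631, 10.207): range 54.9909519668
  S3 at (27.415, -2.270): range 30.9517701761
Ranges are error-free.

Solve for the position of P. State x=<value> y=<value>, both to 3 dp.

x=12.391 y=24.791

eq1: (x + 13.947)² + (y + 7.490)² = 41.6621313933²
eq2: (x + 40.631)² + (y − 10.207)² = 54.9909519668²
eq3: (x − 27.415)² + (y + 2.270)² = 30.9517701761²
eq1−eq3, eq1−eq2 (x²,y² cancel):
  82.724·x + 10.440·y = 1283.837331
  -53.368·x + 35.394·y = 216.170495
det = 82.724·35.394 − 10.440·-53.368 = 3485.095176
x = (1283.837331·35.394 − 10.440·216.170495) / 3485.095176 = 12.390858
y = (82.724·216.170495 − 1283.837331·-53.368) / 3485.095176 = 24.790806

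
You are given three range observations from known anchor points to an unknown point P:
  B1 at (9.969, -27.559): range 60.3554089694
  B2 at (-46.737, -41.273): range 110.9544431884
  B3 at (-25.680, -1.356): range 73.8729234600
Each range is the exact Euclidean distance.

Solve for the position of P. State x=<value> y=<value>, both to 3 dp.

eq1: (x − 9.969)² + (y + 27.559)² = 60.3554089694²
eq2: (x + 46.737)² + (y + 41.273)² = 110.9544431884²
eq3: (x + 25.680)² + (y + 1.356)² = 73.8729234600²
eq2−eq3, eq2−eq1 (x²,y² cancel):
  42.114·x + 79.834·y = 3627.173081
  113.412·x + 27.428·y = 5639.184815
det = 42.114·27.428 − 79.834·113.412 = -7899.030816
x = (3627.173081·27.428 − 79.834·5639.184815) / -7899.030816 = 44.399444
y = (42.114·5639.184815 − 3627.173081·113.412) / -7899.030816 = 22.012362

x=44.399 y=22.012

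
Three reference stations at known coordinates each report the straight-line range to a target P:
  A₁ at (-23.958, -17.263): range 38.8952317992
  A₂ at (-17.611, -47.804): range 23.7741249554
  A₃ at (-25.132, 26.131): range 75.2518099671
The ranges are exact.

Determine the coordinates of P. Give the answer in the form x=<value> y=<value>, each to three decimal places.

x=5.580 y=-42.569

eq1: (x + 23.958)² + (y + 17.263)² = 38.8952317992²
eq2: (x + 17.611)² + (y + 47.804)² = 23.7741249554²
eq3: (x + 25.132)² + (y − 26.131)² = 75.2518099671²
eq2−eq3, eq2−eq1 (x²,y² cancel):
  -15.042·x + 147.870·y = -6378.549038
  -12.694·x + 61.082·y = -2671.002843
det = -15.042·61.082 − 147.870·-12.694 = 958.266336
x = (-6378.549038·61.082 − 147.870·-2671.002843) / 958.266336 = 5.579512
y = (-15.042·-2671.002843 − -6378.549038·-12.694) / 958.266336 = -42.568621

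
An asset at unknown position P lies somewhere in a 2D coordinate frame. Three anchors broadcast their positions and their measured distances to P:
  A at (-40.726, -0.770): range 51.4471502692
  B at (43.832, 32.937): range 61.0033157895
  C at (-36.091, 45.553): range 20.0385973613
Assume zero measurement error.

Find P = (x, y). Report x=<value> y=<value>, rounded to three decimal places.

eq1: (x + 40.726)² + (y + 0.770)² = 51.4471502692²
eq2: (x − 43.832)² + (y − 32.937)² = 61.0033157895²
eq3: (x + 36.091)² + (y − 45.553)² = 20.0385973613²
eq1−eq3, eq1−eq2 (x²,y² cancel):
  9.270·x + 92.646·y = 3963.700001
  169.116·x + 67.414·y = 272.294951
det = 9.270·67.414 − 92.646·169.116 = -15042.993156
x = (3963.700001·67.414 − 92.646·272.294951) / -15042.993156 = -16.086016
y = (9.270·272.294951 − 3963.700001·169.116) / -15042.993156 = 44.392822

x=-16.086 y=44.393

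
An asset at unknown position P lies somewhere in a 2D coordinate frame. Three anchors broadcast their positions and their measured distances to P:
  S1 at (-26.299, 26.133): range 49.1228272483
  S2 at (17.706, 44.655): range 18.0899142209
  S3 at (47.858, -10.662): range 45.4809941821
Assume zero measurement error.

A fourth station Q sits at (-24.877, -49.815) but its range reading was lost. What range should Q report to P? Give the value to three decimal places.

90.668

eq1: (x + 26.299)² + (y − 26.133)² = 49.1228272483²
eq2: (x − 17.706)² + (y − 44.655)² = 18.0899142209²
eq3: (x − 47.858)² + (y + 10.662)² = 45.4809941821²
eq2−eq3, eq2−eq1 (x²,y² cancel):
  60.304·x − 110.634·y = -1644.780888
  -88.010·x − 37.044·y = -3018.807531
det = 60.304·-37.044 − -110.634·-88.010 = -11970.799716
x = (-1644.780888·-37.044 − -110.634·-3018.807531) / -11970.799716 = 22.809962
y = (60.304·-3018.807531 − -1644.780888·-88.010) / -11970.799716 = 27.300042
|P − Q| = √((22.809962 − -24.877)² + (27.300042 − -49.815)²) = 90.668495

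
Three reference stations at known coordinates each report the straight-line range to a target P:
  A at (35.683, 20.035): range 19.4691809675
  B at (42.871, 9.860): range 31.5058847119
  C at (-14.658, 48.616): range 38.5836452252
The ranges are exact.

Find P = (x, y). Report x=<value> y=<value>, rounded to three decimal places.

x=19.864 y=31.384

eq1: (x − 35.683)² + (y − 20.035)² = 19.4691809675²
eq2: (x − 42.871)² + (y − 9.860)² = 31.5058847119²
eq3: (x + 14.658)² + (y − 48.616)² = 38.5836452252²
eq2−eq3, eq2−eq1 (x²,y² cancel):
  -115.058·x + 77.512·y = 147.153272
  -14.376·x + 20.350·y = 353.107237
det = -115.058·20.350 − 77.512·-14.376 = -1227.117788
x = (147.153272·20.350 − 77.512·353.107237) / -1227.117788 = 19.864009
y = (-115.058·353.107237 − 147.153272·-14.376) / -1227.117788 = 31.384385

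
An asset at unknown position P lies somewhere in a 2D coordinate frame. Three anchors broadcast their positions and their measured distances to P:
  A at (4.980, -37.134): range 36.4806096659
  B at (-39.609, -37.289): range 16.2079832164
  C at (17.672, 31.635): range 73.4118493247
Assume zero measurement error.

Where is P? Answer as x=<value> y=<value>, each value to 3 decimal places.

x=-29.335 y=-24.753

eq1: (x − 4.980)² + (y + 37.134)² = 36.4806096659²
eq2: (x + 39.609)² + (y + 37.289)² = 16.2079832164²
eq3: (x − 17.672)² + (y − 31.635)² = 73.4118493247²
eq1−eq2, eq1−eq3 (x²,y² cancel):
  -89.178·x − 0.310·y = 2623.744208
  25.384·x + 137.538·y = -4149.126287
det = -89.178·137.538 − -0.310·25.384 = -12257.494724
x = (2623.744208·137.538 − -0.310·-4149.126287) / -12257.494724 = -29.335383
y = (-89.178·-4149.126287 − 2623.744208·25.384) / -12257.494724 = -24.752991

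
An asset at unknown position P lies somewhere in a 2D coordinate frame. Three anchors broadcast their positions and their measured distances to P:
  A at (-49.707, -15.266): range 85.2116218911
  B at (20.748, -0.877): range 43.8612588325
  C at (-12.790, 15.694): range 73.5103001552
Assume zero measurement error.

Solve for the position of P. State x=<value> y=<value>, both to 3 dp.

x=30.654 y=-43.605

eq1: (x + 49.707)² + (y + 15.266)² = 85.2116218911²
eq2: (x − 20.748)² + (y + 0.877)² = 43.8612588325²
eq3: (x + 12.790)² + (y − 15.694)² = 73.5103001552²
eq1−eq3, eq1−eq2 (x²,y² cancel):
  73.834·x + 61.920·y = -436.694593
  140.910·x + 28.778·y = 3064.622507
det = 73.834·28.778 − 61.920·140.910 = -6600.352348
x = (-436.694593·28.778 − 61.920·3064.622507) / -6600.352348 = 30.654215
y = (73.834·3064.622507 − -436.694593·140.910) / -6600.352348 = -43.604941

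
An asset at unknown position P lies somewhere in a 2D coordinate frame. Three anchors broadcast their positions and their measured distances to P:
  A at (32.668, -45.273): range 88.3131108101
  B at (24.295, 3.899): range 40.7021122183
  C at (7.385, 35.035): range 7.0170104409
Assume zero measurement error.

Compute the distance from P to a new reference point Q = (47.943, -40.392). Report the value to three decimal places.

90.723

eq1: (x − 32.668)² + (y + 45.273)² = 88.3131108101²
eq2: (x − 24.295)² + (y − 3.899)² = 40.7021122183²
eq3: (x − 7.385)² + (y − 35.035)² = 7.0170104409²
eq2−eq3, eq2−eq1 (x²,y² cancel):
  -33.820·x + 62.272·y = 2283.963728
  16.746·x − 98.344·y = -3631.150075
det = -33.820·-98.344 − 62.272·16.746 = 2283.187168
x = (2283.963728·-98.344 − 62.272·-3631.150075) / 2283.187168 = 0.659100
y = (-33.820·-3631.150075 − 2283.963728·16.746) / 2283.187168 = 37.035176
|P − Q| = √((0.659100 − 47.943)² + (37.035176 − -40.392)²) = 90.723397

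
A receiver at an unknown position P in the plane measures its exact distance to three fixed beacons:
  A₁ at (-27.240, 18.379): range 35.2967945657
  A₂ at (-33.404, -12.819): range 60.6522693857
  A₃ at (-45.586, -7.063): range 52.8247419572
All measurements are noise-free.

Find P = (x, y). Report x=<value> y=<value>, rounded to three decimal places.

x=-49.709 y=45.601

eq1: (x + 27.240)² + (y − 18.379)² = 35.2967945657²
eq2: (x + 33.404)² + (y + 12.819)² = 60.6522693857²
eq3: (x + 45.586)² + (y + 7.063)² = 52.8247419572²
eq3−eq1, eq3−eq2 (x²,y² cancel):
  36.692·x + 50.884·y = 496.425532
  24.364·x − 11.512·y = -1736.059807
det = 36.692·-11.512 − 50.884·24.364 = -1662.136080
x = (496.425532·-11.512 − 50.884·-1736.059807) / -1662.136080 = -49.708816
y = (36.692·-1736.059807 − 496.425532·24.364) / -1662.136080 = 45.600609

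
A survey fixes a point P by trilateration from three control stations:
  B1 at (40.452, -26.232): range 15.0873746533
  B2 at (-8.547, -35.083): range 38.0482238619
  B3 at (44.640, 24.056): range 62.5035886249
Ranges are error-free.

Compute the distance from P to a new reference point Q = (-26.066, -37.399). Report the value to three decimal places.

eq1: (x − 40.452)² + (y + 26.232)² = 15.0873746533²
eq2: (x + 8.547)² + (y + 35.083)² = 38.0482238619²
eq3: (x − 44.640)² + (y − 24.056)² = 62.5035886249²
eq1−eq3, eq1−eq2 (x²,y² cancel):
  8.376·x + 100.576·y = -3432.131109
  -97.998·x − 17.702·y = -2240.652495
det = 8.376·-17.702 − 100.576·-97.998 = 9707.974896
x = (-3432.131109·-17.702 − 100.576·-2240.652495) / 9707.974896 = 29.471795
y = (8.376·-2240.652495 − -3432.131109·-97.998) / 9707.974896 = -36.579173
|P − Q| = √((29.471795 − -26.066)² + (-36.579173 − -37.399)²) = 55.543846

55.544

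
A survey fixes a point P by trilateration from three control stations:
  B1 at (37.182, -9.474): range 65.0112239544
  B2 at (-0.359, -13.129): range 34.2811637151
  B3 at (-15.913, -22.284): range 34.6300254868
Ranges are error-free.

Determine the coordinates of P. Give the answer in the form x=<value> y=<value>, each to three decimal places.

x=-24.426 y=11.283

eq1: (x − 37.182)² + (y + 9.474)² = 65.0112239544²
eq2: (x + 0.359)² + (y + 13.129)² = 34.2811637151²
eq3: (x + 15.913)² + (y + 22.284)² = 34.6300254868²
eq2−eq1, eq2−eq3 (x²,y² cancel):
  75.082·x + 7.310·y = -1751.502776
  -31.108·x − 18.310·y = 553.260223
det = 75.082·-18.310 − 7.310·-31.108 = -1147.351940
x = (-1751.502776·-18.310 − 7.310·553.260223) / -1147.351940 = -24.426405
y = (75.082·553.260223 − -1751.502776·-31.108) / -1147.351940 = 11.283255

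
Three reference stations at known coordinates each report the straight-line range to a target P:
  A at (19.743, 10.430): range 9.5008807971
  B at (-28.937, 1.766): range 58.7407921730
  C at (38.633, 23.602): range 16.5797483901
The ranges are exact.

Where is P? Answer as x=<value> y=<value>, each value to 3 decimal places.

eq1: (x − 19.743)² + (y − 10.430)² = 9.5008807971²
eq2: (x + 28.937)² + (y − 1.766)² = 58.7407921730²
eq3: (x − 38.633)² + (y − 23.602)² = 16.5797483901²
eq2−eq3, eq2−eq1 (x²,y² cancel):
  135.140·x + 43.672·y = 4384.686976
  97.360·x + 17.328·y = 3018.316153
det = 135.140·17.328 − 43.672·97.360 = -1910.200000
x = (4384.686976·17.328 − 43.672·3018.316153) / -1910.200000 = 29.231519
y = (135.140·3018.316153 − 4384.686976·97.360) / -1910.200000 = 9.945492

x=29.232 y=9.945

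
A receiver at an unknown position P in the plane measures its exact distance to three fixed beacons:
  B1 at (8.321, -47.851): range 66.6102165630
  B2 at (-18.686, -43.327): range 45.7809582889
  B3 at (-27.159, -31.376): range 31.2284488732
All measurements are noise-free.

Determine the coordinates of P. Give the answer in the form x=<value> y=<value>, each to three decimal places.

eq1: (x − 8.321)² + (y + 47.851)² = 66.6102165630²
eq2: (x + 18.686)² + (y + 43.327)² = 45.7809582889²
eq3: (x + 27.159)² + (y + 31.376)² = 31.2284488732²
eq1−eq2, eq1−eq3 (x²,y² cancel):
  -54.014·x + 9.048·y = 2208.463092
  -70.960·x + 32.950·y = 2824.812347
det = -54.014·32.950 − 9.048·-70.960 = -1137.715220
x = (2208.463092·32.950 − 9.048·2824.812347) / -1137.715220 = -41.495408
y = (-54.014·2824.812347 − 2208.463092·-70.960) / -1137.715220 = -3.632831

x=-41.495 y=-3.633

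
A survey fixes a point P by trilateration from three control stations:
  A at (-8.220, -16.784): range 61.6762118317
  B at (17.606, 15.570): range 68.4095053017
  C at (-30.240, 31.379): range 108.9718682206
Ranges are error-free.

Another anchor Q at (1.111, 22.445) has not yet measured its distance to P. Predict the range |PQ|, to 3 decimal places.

eq1: (x + 8.220)² + (y + 16.784)² = 61.6762118317²
eq2: (x − 17.606)² + (y − 15.570)² = 68.4095053017²
eq3: (x + 30.240)² + (y − 31.379)² = 108.9718682206²
eq2−eq3, eq2−eq1 (x²,y² cancel):
  -95.692·x + 31.618·y = -5848.304543
  -51.652·x − 64.708·y = 672.780230
det = -95.692·-64.708 − 31.618·-51.652 = 7825.170872
x = (-5848.304543·-64.708 − 31.618·672.780230) / 7825.170872 = 45.642470
y = (-95.692·672.780230 − -5848.304543·-51.652) / 7825.170872 = -46.830455
|P − Q| = √((45.642470 − 1.111)² + (-46.830455 − 22.445)²) = 82.353752

82.354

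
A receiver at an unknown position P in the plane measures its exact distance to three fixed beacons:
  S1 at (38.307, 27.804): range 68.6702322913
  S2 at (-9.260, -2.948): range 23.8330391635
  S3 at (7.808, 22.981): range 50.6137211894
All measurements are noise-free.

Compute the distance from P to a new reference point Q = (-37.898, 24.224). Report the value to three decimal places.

eq1: (x − 38.307)² + (y − 27.804)² = 68.6702322913²
eq2: (x + 9.260)² + (y + 2.948)² = 23.8330391635²
eq3: (x − 7.808)² + (y − 22.981)² = 50.6137211894²
eq2−eq1, eq2−eq3 (x²,y² cancel):
  95.134·x + 61.504·y = -2001.536686
  34.136·x + 51.858·y = -1499.082096
det = 95.134·51.858 − 61.504·34.136 = 2833.958428
x = (-2001.536686·51.858 − 61.504·-1499.082096) / 2833.958428 = -4.091854
y = (95.134·-1499.082096 − -2001.536686·34.136) / 2833.958428 = -26.213941
|P − Q| = √((-4.091854 − -37.898)² + (-26.213941 − 24.224)²) = 60.719366

60.719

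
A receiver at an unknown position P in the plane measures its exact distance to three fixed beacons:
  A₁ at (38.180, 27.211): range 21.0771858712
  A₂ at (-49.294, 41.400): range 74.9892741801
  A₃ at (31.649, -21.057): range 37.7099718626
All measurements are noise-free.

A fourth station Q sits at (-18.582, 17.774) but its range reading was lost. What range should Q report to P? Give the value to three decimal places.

eq1: (x − 38.180)² + (y − 27.211)² = 21.0771858712²
eq2: (x + 49.294)² + (y − 41.400)² = 74.9892741801²
eq3: (x − 31.649)² + (y + 21.057)² = 37.7099718626²
eq2−eq3, eq2−eq1 (x²,y² cancel):
  161.886·x − 124.914·y = 1502.547278
  174.948·x − 28.378·y = 3233.435963
det = 161.886·-28.378 − -124.914·174.948 = 17259.453564
x = (1502.547278·-28.378 − -124.914·3233.435963) / 17259.453564 = 20.931261
y = (161.886·3233.435963 − 1502.547278·174.948) / 17259.453564 = 15.097834
|P − Q| = √((20.931261 − -18.582)² + (15.097834 − 17.774)²) = 39.603784

39.604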